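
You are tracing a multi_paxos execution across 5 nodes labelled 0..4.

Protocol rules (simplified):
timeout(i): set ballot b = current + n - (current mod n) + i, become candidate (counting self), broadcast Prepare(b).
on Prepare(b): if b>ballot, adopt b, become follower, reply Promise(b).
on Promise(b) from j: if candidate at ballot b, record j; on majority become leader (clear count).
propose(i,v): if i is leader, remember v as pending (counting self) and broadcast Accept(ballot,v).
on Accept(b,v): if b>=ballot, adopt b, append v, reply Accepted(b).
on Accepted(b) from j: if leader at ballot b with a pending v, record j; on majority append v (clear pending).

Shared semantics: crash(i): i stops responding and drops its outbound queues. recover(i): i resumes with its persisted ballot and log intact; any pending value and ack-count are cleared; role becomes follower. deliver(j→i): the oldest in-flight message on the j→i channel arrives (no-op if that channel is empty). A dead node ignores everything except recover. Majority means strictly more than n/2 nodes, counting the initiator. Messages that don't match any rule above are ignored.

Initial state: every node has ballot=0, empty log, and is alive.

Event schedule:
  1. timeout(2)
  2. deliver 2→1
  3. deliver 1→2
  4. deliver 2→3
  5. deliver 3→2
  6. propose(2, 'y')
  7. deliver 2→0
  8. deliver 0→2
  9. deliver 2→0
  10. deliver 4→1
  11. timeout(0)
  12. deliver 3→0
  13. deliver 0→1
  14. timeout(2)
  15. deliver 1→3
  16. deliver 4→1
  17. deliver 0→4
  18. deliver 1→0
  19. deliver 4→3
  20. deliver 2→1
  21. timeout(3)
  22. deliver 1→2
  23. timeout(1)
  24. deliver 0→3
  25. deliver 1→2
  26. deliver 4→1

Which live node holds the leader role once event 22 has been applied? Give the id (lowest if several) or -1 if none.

[1] timeout(2) → N2(cand b7 [-])
[2] deliver 2→1 → N1(foll b7 [-])
[3] deliver 1→2 → ∅
[4] deliver 2→3 → N3(foll b7 [-])
[5] deliver 3→2 → N2(lead b7 [-])
[6] propose(2,'y') → ∅
[7] deliver 2→0 → N0(foll b7 [-])
[8] deliver 0→2 → ∅
[9] deliver 2→0 → N0(foll b7 [y])
[10] deliver 4→1 → ∅
[11] timeout(0) → N0(cand b10 [y])
[12] deliver 3→0 → ∅
[13] deliver 0→1 → N1(foll b10 [-])
[14] timeout(2) → N2(cand b12 [-])
[15] deliver 1→3 → ∅
[16] deliver 4→1 → ∅
[17] deliver 0→4 → N4(foll b10 [-])
[18] deliver 1→0 → ∅
[19] deliver 4→3 → ∅
[20] deliver 2→1 → ∅
[21] timeout(3) → N3(cand b13 [-])
[22] deliver 1→2 → ∅

-1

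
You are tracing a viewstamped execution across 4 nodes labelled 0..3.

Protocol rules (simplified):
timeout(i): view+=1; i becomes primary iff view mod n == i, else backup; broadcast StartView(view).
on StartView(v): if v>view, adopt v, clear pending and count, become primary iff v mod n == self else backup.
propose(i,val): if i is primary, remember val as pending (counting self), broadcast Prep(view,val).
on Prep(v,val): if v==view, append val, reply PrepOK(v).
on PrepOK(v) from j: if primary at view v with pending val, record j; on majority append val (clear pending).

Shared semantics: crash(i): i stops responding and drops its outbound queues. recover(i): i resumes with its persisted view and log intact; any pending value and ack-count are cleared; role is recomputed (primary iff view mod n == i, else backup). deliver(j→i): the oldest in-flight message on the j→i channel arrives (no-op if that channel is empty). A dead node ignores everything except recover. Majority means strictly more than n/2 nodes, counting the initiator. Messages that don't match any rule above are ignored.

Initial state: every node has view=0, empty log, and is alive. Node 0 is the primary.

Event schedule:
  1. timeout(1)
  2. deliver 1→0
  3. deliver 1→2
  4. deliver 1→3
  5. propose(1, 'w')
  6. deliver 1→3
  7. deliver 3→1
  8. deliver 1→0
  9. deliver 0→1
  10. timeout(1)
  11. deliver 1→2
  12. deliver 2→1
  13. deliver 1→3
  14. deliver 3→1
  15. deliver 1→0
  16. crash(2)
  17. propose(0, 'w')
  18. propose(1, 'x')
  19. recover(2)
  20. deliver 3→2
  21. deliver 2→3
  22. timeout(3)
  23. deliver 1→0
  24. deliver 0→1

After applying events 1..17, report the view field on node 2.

1

step 1 timeout(1): 1={prim,v=1,log=-}
step 2 deliver 1→0: 0={back,v=1,log=-}
step 3 deliver 1→2: 2={back,v=1,log=-}
step 4 deliver 1→3: 3={back,v=1,log=-}
step 5 propose(1,'w'): —
step 6 deliver 1→3: 3={back,v=1,log=w}
step 7 deliver 3→1: —
step 8 deliver 1→0: 0={back,v=1,log=w}
step 9 deliver 0→1: 1={prim,v=1,log=w}
step 10 timeout(1): 1={back,v=2,log=w}
step 11 deliver 1→2: 2={back,v=1,log=w}
step 12 deliver 2→1: —
step 13 deliver 1→3: 3={back,v=2,log=w}
step 14 deliver 3→1: —
step 15 deliver 1→0: 0={back,v=2,log=w}
step 16 crash(2): 2={✗back,v=1,log=w}
step 17 propose(0,'w'): —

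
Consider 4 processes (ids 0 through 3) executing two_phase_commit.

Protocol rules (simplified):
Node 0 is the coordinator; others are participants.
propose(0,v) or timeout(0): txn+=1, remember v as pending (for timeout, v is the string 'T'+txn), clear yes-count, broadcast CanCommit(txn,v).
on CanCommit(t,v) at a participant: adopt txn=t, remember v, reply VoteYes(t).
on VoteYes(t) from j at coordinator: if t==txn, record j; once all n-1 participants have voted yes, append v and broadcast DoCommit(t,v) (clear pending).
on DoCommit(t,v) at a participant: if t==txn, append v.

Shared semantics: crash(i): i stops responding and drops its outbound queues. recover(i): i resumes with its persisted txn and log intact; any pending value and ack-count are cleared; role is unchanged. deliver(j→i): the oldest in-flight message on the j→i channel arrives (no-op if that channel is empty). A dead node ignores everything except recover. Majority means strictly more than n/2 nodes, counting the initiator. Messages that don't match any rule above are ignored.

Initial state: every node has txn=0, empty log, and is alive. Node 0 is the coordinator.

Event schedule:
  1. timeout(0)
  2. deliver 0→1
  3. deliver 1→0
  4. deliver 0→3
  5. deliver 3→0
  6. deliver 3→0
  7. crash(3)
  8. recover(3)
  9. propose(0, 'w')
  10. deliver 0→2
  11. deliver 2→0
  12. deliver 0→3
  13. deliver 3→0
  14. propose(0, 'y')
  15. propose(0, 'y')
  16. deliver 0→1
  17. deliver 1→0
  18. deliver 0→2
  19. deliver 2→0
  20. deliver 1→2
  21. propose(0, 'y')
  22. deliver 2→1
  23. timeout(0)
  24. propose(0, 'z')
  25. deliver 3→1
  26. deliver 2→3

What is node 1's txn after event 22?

2

step 1 timeout(0): 0={coor,t=1,log=-}
step 2 deliver 0→1: 1={part,t=1,log=-}
step 3 deliver 1→0: —
step 4 deliver 0→3: 3={part,t=1,log=-}
step 5 deliver 3→0: —
step 6 deliver 3→0: —
step 7 crash(3): 3={✗part,t=1,log=-}
step 8 recover(3): 3={part,t=1,log=-}
step 9 propose(0,'w'): 0={coor,t=2,log=-}
step 10 deliver 0→2: 2={part,t=1,log=-}
step 11 deliver 2→0: —
step 12 deliver 0→3: 3={part,t=2,log=-}
step 13 deliver 3→0: —
step 14 propose(0,'y'): 0={coor,t=3,log=-}
step 15 propose(0,'y'): 0={coor,t=4,log=-}
step 16 deliver 0→1: 1={part,t=2,log=-}
step 17 deliver 1→0: —
step 18 deliver 0→2: 2={part,t=2,log=-}
step 19 deliver 2→0: —
step 20 deliver 1→2: —
step 21 propose(0,'y'): 0={coor,t=5,log=-}
step 22 deliver 2→1: —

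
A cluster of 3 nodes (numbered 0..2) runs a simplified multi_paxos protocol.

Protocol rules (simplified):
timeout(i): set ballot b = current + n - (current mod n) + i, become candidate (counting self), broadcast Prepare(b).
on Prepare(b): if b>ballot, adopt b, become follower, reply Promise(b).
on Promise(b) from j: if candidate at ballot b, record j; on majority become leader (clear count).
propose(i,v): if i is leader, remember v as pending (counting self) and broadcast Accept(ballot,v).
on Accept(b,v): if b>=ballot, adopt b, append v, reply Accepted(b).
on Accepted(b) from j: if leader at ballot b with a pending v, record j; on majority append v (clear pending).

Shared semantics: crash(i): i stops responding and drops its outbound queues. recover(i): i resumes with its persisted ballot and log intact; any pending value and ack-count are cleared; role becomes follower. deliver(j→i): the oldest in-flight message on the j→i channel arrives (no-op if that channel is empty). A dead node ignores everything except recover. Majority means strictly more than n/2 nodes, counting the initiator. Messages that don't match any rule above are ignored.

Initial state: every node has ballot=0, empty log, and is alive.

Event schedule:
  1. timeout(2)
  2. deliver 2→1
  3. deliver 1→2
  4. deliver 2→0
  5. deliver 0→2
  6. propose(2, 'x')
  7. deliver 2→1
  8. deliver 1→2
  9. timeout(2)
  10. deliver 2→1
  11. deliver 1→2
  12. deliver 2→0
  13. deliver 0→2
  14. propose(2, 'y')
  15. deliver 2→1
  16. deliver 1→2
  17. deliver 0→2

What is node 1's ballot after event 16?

[1] timeout(2) → N2(cand b5 [-])
[2] deliver 2→1 → N1(foll b5 [-])
[3] deliver 1→2 → N2(lead b5 [-])
[4] deliver 2→0 → N0(foll b5 [-])
[5] deliver 0→2 → ∅
[6] propose(2,'x') → ∅
[7] deliver 2→1 → N1(foll b5 [x])
[8] deliver 1→2 → N2(lead b5 [x])
[9] timeout(2) → N2(cand b8 [x])
[10] deliver 2→1 → N1(foll b8 [x])
[11] deliver 1→2 → N2(lead b8 [x])
[12] deliver 2→0 → N0(foll b5 [x])
[13] deliver 0→2 → ∅
[14] propose(2,'y') → ∅
[15] deliver 2→1 → N1(foll b8 [x,y])
[16] deliver 1→2 → N2(lead b8 [x,y])

8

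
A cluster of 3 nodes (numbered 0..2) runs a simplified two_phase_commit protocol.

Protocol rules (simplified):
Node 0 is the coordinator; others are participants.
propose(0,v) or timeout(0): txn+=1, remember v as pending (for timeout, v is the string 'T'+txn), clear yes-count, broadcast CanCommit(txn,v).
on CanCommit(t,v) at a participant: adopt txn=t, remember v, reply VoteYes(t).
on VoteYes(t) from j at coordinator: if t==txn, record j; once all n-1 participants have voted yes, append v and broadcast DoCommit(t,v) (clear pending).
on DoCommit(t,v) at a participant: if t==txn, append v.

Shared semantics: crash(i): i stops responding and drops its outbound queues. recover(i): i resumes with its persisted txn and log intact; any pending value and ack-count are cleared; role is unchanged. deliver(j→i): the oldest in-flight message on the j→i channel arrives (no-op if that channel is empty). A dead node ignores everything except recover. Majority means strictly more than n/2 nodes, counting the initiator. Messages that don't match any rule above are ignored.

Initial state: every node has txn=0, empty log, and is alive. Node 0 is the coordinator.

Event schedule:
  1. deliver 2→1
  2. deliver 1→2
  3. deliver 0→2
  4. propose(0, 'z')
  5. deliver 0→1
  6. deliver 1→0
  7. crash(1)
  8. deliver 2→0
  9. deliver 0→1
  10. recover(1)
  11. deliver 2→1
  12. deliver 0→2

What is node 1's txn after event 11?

after 1 — deliver 2→1: ·
after 2 — deliver 1→2: ·
after 3 — deliver 0→2: ·
after 4 — propose(0,'z'): n0:coor/t1/[-]
after 5 — deliver 0→1: n1:part/t1/[-]
after 6 — deliver 1→0: ·
after 7 — crash(1): n1:✗part/t1/[-]
after 8 — deliver 2→0: ·
after 9 — deliver 0→1: ·
after 10 — recover(1): n1:part/t1/[-]
after 11 — deliver 2→1: ·

1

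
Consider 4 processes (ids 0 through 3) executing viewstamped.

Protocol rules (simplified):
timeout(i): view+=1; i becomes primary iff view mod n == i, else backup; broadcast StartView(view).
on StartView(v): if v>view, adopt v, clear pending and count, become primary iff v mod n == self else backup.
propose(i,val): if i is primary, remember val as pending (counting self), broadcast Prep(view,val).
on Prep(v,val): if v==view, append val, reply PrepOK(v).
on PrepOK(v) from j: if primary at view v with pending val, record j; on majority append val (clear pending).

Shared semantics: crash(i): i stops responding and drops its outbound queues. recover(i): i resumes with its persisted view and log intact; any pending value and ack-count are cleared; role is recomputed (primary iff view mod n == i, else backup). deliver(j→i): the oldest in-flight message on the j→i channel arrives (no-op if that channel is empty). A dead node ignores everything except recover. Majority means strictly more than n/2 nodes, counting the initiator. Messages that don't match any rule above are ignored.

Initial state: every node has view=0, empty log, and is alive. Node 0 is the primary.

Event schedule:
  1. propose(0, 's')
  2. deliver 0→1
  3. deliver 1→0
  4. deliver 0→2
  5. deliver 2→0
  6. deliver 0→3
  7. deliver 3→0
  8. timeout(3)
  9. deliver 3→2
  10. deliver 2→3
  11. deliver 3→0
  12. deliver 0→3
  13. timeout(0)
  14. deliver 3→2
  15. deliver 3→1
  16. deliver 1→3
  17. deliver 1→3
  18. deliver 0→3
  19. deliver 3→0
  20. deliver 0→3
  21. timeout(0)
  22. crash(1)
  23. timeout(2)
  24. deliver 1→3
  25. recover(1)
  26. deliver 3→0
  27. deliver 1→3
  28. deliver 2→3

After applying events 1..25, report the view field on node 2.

2

[1] propose(0,'s') → ∅
[2] deliver 0→1 → N1(back v0 [s])
[3] deliver 1→0 → ∅
[4] deliver 0→2 → N2(back v0 [s])
[5] deliver 2→0 → N0(prim v0 [s])
[6] deliver 0→3 → N3(back v0 [s])
[7] deliver 3→0 → ∅
[8] timeout(3) → N3(back v1 [s])
[9] deliver 3→2 → N2(back v1 [s])
[10] deliver 2→3 → ∅
[11] deliver 3→0 → N0(back v1 [s])
[12] deliver 0→3 → ∅
[13] timeout(0) → N0(back v2 [s])
[14] deliver 3→2 → ∅
[15] deliver 3→1 → N1(prim v1 [s])
[16] deliver 1→3 → ∅
[17] deliver 1→3 → ∅
[18] deliver 0→3 → N3(back v2 [s])
[19] deliver 3→0 → ∅
[20] deliver 0→3 → ∅
[21] timeout(0) → N0(back v3 [s])
[22] crash(1) → N1(✗prim v1 [s])
[23] timeout(2) → N2(prim v2 [s])
[24] deliver 1→3 → ∅
[25] recover(1) → N1(prim v1 [s])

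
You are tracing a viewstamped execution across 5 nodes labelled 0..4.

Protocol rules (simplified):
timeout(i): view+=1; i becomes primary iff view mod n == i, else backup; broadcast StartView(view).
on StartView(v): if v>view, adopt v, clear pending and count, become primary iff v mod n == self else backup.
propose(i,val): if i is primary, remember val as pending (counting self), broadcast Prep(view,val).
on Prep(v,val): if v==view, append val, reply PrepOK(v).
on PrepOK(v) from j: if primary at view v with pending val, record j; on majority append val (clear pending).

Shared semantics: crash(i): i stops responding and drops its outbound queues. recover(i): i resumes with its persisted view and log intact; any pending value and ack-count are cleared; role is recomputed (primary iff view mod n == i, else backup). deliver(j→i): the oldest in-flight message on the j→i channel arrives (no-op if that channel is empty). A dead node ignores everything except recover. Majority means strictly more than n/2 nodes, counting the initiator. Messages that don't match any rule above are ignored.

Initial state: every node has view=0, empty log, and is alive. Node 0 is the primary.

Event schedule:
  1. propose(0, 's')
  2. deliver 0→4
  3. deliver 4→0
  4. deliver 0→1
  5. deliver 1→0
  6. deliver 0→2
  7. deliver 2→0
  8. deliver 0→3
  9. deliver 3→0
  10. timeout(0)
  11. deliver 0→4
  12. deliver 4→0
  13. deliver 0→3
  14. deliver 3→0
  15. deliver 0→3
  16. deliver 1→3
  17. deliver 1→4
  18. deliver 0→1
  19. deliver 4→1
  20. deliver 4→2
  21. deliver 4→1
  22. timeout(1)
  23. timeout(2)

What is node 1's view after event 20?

after 1 — propose(0,'s'): ·
after 2 — deliver 0→4: n4:back/v0/[s]
after 3 — deliver 4→0: ·
after 4 — deliver 0→1: n1:back/v0/[s]
after 5 — deliver 1→0: n0:prim/v0/[s]
after 6 — deliver 0→2: n2:back/v0/[s]
after 7 — deliver 2→0: ·
after 8 — deliver 0→3: n3:back/v0/[s]
after 9 — deliver 3→0: ·
after 10 — timeout(0): n0:back/v1/[s]
after 11 — deliver 0→4: n4:back/v1/[s]
after 12 — deliver 4→0: ·
after 13 — deliver 0→3: n3:back/v1/[s]
after 14 — deliver 3→0: ·
after 15 — deliver 0→3: ·
after 16 — deliver 1→3: ·
after 17 — deliver 1→4: ·
after 18 — deliver 0→1: n1:prim/v1/[s]
after 19 — deliver 4→1: ·
after 20 — deliver 4→2: ·

1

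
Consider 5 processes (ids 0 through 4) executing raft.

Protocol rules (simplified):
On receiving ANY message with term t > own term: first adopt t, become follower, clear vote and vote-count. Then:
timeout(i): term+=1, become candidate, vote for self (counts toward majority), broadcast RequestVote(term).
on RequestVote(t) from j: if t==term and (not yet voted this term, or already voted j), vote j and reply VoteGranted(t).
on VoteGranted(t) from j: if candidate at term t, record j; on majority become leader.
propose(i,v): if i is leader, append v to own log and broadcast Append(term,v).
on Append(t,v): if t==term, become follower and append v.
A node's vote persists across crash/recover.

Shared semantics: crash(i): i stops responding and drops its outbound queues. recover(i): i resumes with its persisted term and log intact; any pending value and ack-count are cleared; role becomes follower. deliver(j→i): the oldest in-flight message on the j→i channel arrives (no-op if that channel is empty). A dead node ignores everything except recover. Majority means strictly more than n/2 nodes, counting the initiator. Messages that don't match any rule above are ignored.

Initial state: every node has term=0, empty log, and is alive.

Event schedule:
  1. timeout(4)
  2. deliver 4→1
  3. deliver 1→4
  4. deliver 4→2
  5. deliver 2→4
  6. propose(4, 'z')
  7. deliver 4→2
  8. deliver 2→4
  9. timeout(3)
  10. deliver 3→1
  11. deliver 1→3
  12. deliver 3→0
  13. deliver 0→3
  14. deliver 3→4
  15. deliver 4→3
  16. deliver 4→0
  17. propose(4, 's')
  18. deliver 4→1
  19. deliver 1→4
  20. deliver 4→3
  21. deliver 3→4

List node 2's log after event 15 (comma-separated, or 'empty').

e1 timeout(4): 4[cand,t=1,-]
e2 deliver 4→1: 1[foll,t=1,-]
e3 deliver 1→4: ·
e4 deliver 4→2: 2[foll,t=1,-]
e5 deliver 2→4: 4[lead,t=1,-]
e6 propose(4,'z'): 4[lead,t=1,z]
e7 deliver 4→2: 2[foll,t=1,z]
e8 deliver 2→4: ·
e9 timeout(3): 3[cand,t=1,-]
e10 deliver 3→1: ·
e11 deliver 1→3: ·
e12 deliver 3→0: 0[foll,t=1,-]
e13 deliver 0→3: ·
e14 deliver 3→4: ·
e15 deliver 4→3: ·

z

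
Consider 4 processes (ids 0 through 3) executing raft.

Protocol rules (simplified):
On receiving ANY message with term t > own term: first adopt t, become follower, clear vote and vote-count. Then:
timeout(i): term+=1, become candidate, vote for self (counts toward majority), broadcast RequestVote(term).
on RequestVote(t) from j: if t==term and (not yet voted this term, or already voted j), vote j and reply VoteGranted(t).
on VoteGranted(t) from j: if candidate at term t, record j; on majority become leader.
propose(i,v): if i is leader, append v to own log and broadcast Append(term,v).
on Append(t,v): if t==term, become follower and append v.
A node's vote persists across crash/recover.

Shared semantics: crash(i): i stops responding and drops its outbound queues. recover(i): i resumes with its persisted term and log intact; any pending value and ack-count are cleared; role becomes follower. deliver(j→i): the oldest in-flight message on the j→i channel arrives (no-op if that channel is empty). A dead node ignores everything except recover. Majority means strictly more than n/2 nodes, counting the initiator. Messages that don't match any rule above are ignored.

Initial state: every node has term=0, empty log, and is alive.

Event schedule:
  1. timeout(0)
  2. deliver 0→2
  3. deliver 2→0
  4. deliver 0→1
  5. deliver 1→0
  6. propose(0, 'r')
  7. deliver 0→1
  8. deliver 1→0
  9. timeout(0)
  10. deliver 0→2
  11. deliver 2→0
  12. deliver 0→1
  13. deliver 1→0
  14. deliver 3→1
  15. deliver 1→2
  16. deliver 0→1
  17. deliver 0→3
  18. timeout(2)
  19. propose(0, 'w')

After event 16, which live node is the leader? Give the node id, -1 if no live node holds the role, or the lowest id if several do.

-1

step 1 timeout(0): 0={cand,t=1,log=-}
step 2 deliver 0→2: 2={foll,t=1,log=-}
step 3 deliver 2→0: —
step 4 deliver 0→1: 1={foll,t=1,log=-}
step 5 deliver 1→0: 0={lead,t=1,log=-}
step 6 propose(0,'r'): 0={lead,t=1,log=r}
step 7 deliver 0→1: 1={foll,t=1,log=r}
step 8 deliver 1→0: —
step 9 timeout(0): 0={cand,t=2,log=r}
step 10 deliver 0→2: 2={foll,t=1,log=r}
step 11 deliver 2→0: —
step 12 deliver 0→1: 1={foll,t=2,log=r}
step 13 deliver 1→0: —
step 14 deliver 3→1: —
step 15 deliver 1→2: —
step 16 deliver 0→1: —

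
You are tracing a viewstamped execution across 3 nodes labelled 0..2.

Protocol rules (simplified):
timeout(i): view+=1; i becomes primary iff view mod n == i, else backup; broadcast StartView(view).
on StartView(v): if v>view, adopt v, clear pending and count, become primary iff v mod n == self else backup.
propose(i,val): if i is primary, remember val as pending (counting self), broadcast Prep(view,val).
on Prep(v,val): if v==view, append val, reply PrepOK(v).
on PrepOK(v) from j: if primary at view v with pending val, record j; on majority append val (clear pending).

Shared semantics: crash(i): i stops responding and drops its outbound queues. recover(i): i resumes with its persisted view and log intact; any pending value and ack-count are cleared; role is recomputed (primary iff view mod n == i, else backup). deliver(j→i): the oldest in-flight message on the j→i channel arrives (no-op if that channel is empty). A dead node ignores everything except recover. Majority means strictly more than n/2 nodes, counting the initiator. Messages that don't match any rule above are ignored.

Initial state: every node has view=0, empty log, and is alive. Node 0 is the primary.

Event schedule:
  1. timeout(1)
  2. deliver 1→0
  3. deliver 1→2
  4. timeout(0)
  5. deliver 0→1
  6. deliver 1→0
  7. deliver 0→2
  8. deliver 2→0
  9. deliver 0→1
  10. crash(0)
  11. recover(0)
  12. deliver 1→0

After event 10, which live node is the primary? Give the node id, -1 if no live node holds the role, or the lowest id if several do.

2

e1 timeout(1): 1[prim,v=1,-]
e2 deliver 1→0: 0[back,v=1,-]
e3 deliver 1→2: 2[back,v=1,-]
e4 timeout(0): 0[back,v=2,-]
e5 deliver 0→1: 1[back,v=2,-]
e6 deliver 1→0: ·
e7 deliver 0→2: 2[prim,v=2,-]
e8 deliver 2→0: ·
e9 deliver 0→1: ·
e10 crash(0): 0[✗back,v=2,-]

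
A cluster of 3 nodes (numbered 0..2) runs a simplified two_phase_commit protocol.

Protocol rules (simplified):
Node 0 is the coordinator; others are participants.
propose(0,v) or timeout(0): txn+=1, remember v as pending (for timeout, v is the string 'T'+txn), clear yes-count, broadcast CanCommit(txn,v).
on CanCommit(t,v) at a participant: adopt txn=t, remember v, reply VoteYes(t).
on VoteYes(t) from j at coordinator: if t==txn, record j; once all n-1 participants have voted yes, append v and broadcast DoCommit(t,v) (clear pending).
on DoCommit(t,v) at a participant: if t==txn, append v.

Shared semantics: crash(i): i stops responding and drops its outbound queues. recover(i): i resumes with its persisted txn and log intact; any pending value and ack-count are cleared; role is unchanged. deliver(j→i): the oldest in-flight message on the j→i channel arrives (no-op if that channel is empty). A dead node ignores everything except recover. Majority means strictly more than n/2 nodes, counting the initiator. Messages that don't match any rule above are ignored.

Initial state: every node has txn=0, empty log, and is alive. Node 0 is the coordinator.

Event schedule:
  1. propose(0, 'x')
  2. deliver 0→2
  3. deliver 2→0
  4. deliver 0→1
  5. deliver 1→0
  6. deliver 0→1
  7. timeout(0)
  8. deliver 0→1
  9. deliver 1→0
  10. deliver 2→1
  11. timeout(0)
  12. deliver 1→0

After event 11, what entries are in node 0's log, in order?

x

1. propose(0,'x'):  <0:coor t1 ->
2. deliver 0→2:  <2:part t1 ->
3. deliver 2→0:  nop
4. deliver 0→1:  <1:part t1 ->
5. deliver 1→0:  <0:coor t1 x>
6. deliver 0→1:  <1:part t1 x>
7. timeout(0):  <0:coor t2 x>
8. deliver 0→1:  <1:part t2 x>
9. deliver 1→0:  nop
10. deliver 2→1:  nop
11. timeout(0):  <0:coor t3 x>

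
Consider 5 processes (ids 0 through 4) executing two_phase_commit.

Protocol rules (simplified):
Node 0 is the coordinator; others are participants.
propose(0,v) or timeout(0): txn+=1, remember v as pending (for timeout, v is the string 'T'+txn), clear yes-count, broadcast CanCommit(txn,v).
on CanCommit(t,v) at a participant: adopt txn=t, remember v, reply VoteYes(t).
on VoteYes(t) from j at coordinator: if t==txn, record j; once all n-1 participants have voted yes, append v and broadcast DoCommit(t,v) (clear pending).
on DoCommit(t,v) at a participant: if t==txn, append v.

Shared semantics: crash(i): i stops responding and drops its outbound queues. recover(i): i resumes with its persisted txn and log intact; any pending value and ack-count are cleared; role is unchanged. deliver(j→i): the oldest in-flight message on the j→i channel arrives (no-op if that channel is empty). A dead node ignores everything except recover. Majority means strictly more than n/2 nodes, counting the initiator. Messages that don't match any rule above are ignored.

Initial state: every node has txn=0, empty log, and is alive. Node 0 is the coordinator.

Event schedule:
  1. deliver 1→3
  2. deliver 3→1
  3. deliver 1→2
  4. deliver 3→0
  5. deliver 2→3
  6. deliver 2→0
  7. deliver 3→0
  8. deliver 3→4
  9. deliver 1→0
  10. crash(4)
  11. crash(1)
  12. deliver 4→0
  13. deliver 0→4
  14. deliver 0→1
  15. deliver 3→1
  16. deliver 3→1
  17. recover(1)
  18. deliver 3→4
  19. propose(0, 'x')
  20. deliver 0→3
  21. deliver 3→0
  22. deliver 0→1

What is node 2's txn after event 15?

0

step 1 deliver 1→3: —
step 2 deliver 3→1: —
step 3 deliver 1→2: —
step 4 deliver 3→0: —
step 5 deliver 2→3: —
step 6 deliver 2→0: —
step 7 deliver 3→0: —
step 8 deliver 3→4: —
step 9 deliver 1→0: —
step 10 crash(4): 4={✗part,t=0,log=-}
step 11 crash(1): 1={✗part,t=0,log=-}
step 12 deliver 4→0: —
step 13 deliver 0→4: —
step 14 deliver 0→1: —
step 15 deliver 3→1: —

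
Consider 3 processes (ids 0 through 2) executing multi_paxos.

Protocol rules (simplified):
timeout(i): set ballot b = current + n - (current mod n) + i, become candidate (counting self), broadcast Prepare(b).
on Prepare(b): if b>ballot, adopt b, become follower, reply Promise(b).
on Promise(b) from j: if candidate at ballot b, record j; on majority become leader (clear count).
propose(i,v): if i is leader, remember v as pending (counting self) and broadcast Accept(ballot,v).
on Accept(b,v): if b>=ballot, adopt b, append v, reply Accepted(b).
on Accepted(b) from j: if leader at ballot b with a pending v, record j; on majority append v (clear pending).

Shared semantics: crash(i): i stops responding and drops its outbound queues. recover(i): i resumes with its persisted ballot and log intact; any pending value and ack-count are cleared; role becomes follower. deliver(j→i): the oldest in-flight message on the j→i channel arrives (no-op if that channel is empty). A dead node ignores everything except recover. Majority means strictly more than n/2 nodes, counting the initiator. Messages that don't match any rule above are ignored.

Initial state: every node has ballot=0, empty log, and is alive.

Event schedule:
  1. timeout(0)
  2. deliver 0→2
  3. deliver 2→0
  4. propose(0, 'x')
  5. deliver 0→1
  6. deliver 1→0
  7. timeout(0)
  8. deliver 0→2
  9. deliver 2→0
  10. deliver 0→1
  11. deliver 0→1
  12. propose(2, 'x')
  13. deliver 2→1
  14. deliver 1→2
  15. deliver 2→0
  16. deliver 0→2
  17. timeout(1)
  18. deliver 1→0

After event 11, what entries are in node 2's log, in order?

x

after 1 — timeout(0): n0:cand/b3/[-]
after 2 — deliver 0→2: n2:foll/b3/[-]
after 3 — deliver 2→0: n0:lead/b3/[-]
after 4 — propose(0,'x'): ·
after 5 — deliver 0→1: n1:foll/b3/[-]
after 6 — deliver 1→0: ·
after 7 — timeout(0): n0:cand/b6/[-]
after 8 — deliver 0→2: n2:foll/b3/[x]
after 9 — deliver 2→0: ·
after 10 — deliver 0→1: n1:foll/b3/[x]
after 11 — deliver 0→1: n1:foll/b6/[x]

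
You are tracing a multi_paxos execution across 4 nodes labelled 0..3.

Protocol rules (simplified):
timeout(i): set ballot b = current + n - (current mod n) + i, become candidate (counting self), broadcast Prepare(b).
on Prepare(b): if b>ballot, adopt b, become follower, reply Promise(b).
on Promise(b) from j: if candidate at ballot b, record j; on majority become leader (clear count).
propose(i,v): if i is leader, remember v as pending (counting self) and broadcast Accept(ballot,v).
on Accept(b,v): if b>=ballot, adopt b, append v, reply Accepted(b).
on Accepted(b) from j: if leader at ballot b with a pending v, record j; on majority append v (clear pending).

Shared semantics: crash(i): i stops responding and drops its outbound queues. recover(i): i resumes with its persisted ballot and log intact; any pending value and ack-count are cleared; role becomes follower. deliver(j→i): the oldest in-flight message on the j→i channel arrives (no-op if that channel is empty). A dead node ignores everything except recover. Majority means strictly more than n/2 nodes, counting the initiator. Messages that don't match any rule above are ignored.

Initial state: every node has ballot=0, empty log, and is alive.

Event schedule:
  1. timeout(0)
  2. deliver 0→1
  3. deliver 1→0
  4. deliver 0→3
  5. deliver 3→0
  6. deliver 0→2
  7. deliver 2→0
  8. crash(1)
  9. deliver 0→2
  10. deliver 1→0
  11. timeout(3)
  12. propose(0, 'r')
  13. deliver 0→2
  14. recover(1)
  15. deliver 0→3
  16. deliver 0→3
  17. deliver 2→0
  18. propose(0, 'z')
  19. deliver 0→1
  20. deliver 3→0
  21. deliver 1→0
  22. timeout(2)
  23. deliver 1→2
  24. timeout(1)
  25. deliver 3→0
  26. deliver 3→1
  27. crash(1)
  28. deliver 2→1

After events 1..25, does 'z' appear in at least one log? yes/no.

[1] timeout(0) → N0(cand b4 [-])
[2] deliver 0→1 → N1(foll b4 [-])
[3] deliver 1→0 → ∅
[4] deliver 0→3 → N3(foll b4 [-])
[5] deliver 3→0 → N0(lead b4 [-])
[6] deliver 0→2 → N2(foll b4 [-])
[7] deliver 2→0 → ∅
[8] crash(1) → N1(✗foll b4 [-])
[9] deliver 0→2 → ∅
[10] deliver 1→0 → ∅
[11] timeout(3) → N3(cand b11 [-])
[12] propose(0,'r') → ∅
[13] deliver 0→2 → N2(foll b4 [r])
[14] recover(1) → N1(foll b4 [-])
[15] deliver 0→3 → ∅
[16] deliver 0→3 → ∅
[17] deliver 2→0 → ∅
[18] propose(0,'z') → ∅
[19] deliver 0→1 → N1(foll b4 [r])
[20] deliver 3→0 → N0(foll b11 [-])
[21] deliver 1→0 → ∅
[22] timeout(2) → N2(cand b10 [r])
[23] deliver 1→2 → ∅
[24] timeout(1) → N1(cand b9 [r])
[25] deliver 3→0 → ∅

no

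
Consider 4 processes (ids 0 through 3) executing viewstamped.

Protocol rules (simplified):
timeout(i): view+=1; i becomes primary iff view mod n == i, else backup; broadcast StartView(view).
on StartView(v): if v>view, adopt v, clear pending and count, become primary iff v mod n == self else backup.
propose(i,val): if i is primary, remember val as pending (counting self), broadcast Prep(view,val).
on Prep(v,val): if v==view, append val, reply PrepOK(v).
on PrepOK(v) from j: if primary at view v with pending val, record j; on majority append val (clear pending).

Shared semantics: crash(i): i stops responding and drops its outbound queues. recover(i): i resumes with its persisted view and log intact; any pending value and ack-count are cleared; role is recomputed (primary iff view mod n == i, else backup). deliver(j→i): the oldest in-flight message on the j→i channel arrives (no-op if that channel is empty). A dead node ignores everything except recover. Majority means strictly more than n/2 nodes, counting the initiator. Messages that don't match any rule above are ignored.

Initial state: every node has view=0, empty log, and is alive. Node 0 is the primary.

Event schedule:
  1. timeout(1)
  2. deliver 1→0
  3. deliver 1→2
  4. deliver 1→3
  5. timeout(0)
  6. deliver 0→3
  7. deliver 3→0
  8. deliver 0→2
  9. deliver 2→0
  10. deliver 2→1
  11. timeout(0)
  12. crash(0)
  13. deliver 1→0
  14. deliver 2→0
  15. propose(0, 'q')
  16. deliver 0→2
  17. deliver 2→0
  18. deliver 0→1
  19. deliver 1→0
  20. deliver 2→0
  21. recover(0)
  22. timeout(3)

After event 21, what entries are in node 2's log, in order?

1. timeout(1):  <1:prim v1 ->
2. deliver 1→0:  <0:back v1 ->
3. deliver 1→2:  <2:back v1 ->
4. deliver 1→3:  <3:back v1 ->
5. timeout(0):  <0:back v2 ->
6. deliver 0→3:  <3:back v2 ->
7. deliver 3→0:  nop
8. deliver 0→2:  <2:prim v2 ->
9. deliver 2→0:  nop
10. deliver 2→1:  nop
11. timeout(0):  <0:back v3 ->
12. crash(0):  <0:✗back v3 ->
13. deliver 1→0:  nop
14. deliver 2→0:  nop
15. propose(0,'q'):  nop
16. deliver 0→2:  nop
17. deliver 2→0:  nop
18. deliver 0→1:  nop
19. deliver 1→0:  nop
20. deliver 2→0:  nop
21. recover(0):  <0:back v3 ->

empty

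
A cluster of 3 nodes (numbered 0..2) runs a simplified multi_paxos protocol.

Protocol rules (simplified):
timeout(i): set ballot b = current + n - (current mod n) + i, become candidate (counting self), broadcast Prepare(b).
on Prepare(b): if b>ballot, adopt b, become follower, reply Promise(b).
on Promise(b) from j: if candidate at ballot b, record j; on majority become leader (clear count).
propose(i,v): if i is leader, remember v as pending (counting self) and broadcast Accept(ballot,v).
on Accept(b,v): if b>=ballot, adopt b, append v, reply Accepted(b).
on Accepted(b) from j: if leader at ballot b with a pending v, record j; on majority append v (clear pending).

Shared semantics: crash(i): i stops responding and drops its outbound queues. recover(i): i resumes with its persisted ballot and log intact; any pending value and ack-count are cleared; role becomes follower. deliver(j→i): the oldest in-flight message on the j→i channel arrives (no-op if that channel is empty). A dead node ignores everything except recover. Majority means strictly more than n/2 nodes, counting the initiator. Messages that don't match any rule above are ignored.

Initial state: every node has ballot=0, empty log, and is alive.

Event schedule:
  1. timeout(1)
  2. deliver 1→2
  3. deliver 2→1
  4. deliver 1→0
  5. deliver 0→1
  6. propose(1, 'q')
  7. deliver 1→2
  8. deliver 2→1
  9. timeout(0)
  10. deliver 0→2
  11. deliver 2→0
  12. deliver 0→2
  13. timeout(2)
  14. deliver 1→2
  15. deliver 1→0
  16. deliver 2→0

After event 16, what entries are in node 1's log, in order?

q

[1] timeout(1) → N1(cand b4 [-])
[2] deliver 1→2 → N2(foll b4 [-])
[3] deliver 2→1 → N1(lead b4 [-])
[4] deliver 1→0 → N0(foll b4 [-])
[5] deliver 0→1 → ∅
[6] propose(1,'q') → ∅
[7] deliver 1→2 → N2(foll b4 [q])
[8] deliver 2→1 → N1(lead b4 [q])
[9] timeout(0) → N0(cand b6 [-])
[10] deliver 0→2 → N2(foll b6 [q])
[11] deliver 2→0 → N0(lead b6 [-])
[12] deliver 0→2 → ∅
[13] timeout(2) → N2(cand b11 [q])
[14] deliver 1→2 → ∅
[15] deliver 1→0 → ∅
[16] deliver 2→0 → N0(foll b11 [-])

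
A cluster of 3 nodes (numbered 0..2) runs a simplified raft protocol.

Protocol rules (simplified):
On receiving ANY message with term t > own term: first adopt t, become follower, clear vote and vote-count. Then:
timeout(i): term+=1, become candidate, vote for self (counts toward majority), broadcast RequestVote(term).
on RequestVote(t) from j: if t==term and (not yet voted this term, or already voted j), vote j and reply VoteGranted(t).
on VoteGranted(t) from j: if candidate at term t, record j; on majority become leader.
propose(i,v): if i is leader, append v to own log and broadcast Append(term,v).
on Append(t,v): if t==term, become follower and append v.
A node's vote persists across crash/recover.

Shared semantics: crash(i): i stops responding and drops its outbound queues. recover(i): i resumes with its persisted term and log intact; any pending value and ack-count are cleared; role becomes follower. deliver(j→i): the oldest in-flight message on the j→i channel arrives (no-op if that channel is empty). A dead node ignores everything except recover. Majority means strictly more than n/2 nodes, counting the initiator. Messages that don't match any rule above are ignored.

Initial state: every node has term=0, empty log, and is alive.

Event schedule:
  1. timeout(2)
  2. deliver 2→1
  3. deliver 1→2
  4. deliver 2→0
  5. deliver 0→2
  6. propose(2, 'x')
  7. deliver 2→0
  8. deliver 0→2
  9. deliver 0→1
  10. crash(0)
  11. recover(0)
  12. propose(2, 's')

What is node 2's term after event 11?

e1 timeout(2): 2[cand,t=1,-]
e2 deliver 2→1: 1[foll,t=1,-]
e3 deliver 1→2: 2[lead,t=1,-]
e4 deliver 2→0: 0[foll,t=1,-]
e5 deliver 0→2: ·
e6 propose(2,'x'): 2[lead,t=1,x]
e7 deliver 2→0: 0[foll,t=1,x]
e8 deliver 0→2: ·
e9 deliver 0→1: ·
e10 crash(0): 0[✗foll,t=1,x]
e11 recover(0): 0[foll,t=1,x]

1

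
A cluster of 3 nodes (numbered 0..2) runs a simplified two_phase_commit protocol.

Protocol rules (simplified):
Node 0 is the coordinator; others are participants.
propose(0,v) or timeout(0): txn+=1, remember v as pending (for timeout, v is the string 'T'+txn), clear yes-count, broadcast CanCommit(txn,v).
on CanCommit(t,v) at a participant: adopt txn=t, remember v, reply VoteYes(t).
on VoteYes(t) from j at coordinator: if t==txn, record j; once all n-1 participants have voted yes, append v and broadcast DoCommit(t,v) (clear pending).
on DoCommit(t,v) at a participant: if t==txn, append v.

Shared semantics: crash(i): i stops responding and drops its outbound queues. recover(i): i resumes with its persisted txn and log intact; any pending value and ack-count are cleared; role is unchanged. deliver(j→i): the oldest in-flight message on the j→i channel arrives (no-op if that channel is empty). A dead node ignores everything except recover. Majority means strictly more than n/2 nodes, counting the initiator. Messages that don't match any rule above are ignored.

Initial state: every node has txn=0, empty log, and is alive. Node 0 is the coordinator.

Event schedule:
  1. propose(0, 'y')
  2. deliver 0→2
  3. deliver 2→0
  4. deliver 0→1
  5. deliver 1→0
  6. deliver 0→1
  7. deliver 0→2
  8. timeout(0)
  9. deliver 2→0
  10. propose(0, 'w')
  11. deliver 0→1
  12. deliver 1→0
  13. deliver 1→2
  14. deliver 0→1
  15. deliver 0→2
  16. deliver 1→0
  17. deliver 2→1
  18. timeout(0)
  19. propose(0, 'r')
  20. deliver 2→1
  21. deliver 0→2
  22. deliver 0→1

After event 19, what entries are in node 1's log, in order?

y

[1] propose(0,'y') → N0(coor t1 [-])
[2] deliver 0→2 → N2(part t1 [-])
[3] deliver 2→0 → ∅
[4] deliver 0→1 → N1(part t1 [-])
[5] deliver 1→0 → N0(coor t1 [y])
[6] deliver 0→1 → N1(part t1 [y])
[7] deliver 0→2 → N2(part t1 [y])
[8] timeout(0) → N0(coor t2 [y])
[9] deliver 2→0 → ∅
[10] propose(0,'w') → N0(coor t3 [y])
[11] deliver 0→1 → N1(part t2 [y])
[12] deliver 1→0 → ∅
[13] deliver 1→2 → ∅
[14] deliver 0→1 → N1(part t3 [y])
[15] deliver 0→2 → N2(part t2 [y])
[16] deliver 1→0 → ∅
[17] deliver 2→1 → ∅
[18] timeout(0) → N0(coor t4 [y])
[19] propose(0,'r') → N0(coor t5 [y])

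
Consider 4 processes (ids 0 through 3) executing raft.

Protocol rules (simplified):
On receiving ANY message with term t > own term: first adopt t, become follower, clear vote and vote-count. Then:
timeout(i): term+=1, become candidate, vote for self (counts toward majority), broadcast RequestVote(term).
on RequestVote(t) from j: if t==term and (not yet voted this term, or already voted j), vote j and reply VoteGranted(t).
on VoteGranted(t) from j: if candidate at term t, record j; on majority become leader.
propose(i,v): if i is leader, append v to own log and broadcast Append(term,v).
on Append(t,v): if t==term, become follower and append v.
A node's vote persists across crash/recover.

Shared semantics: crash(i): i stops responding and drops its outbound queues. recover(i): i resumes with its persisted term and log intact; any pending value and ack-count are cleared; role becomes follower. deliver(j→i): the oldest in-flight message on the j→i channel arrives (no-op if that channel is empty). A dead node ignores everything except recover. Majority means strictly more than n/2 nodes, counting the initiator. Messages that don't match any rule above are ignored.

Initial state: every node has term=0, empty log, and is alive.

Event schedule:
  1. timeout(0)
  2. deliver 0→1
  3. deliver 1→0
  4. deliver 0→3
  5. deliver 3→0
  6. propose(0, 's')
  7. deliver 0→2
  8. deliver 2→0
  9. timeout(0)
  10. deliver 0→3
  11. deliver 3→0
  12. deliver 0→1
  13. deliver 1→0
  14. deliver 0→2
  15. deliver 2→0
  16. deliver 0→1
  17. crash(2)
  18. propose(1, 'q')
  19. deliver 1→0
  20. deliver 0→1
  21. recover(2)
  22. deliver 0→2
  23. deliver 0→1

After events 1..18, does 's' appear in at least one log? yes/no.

yes

after 1 — timeout(0): n0:cand/t1/[-]
after 2 — deliver 0→1: n1:foll/t1/[-]
after 3 — deliver 1→0: ·
after 4 — deliver 0→3: n3:foll/t1/[-]
after 5 — deliver 3→0: n0:lead/t1/[-]
after 6 — propose(0,'s'): n0:lead/t1/[s]
after 7 — deliver 0→2: n2:foll/t1/[-]
after 8 — deliver 2→0: ·
after 9 — timeout(0): n0:cand/t2/[s]
after 10 — deliver 0→3: n3:foll/t1/[s]
after 11 — deliver 3→0: ·
after 12 — deliver 0→1: n1:foll/t1/[s]
after 13 — deliver 1→0: ·
after 14 — deliver 0→2: n2:foll/t1/[s]
after 15 — deliver 2→0: ·
after 16 — deliver 0→1: n1:foll/t2/[s]
after 17 — crash(2): n2:✗foll/t1/[s]
after 18 — propose(1,'q'): ·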